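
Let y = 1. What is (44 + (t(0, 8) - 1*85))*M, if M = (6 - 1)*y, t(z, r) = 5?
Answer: -180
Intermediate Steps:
M = 5 (M = (6 - 1)*1 = 5*1 = 5)
(44 + (t(0, 8) - 1*85))*M = (44 + (5 - 1*85))*5 = (44 + (5 - 85))*5 = (44 - 80)*5 = -36*5 = -180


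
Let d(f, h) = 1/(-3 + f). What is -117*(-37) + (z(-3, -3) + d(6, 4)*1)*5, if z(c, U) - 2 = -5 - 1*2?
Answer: 12917/3 ≈ 4305.7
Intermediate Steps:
z(c, U) = -5 (z(c, U) = 2 + (-5 - 1*2) = 2 + (-5 - 2) = 2 - 7 = -5)
-117*(-37) + (z(-3, -3) + d(6, 4)*1)*5 = -117*(-37) + (-5 + 1/(-3 + 6))*5 = 4329 + (-5 + 1/3)*5 = 4329 + (-5 + (⅓)*1)*5 = 4329 + (-5 + ⅓)*5 = 4329 - 14/3*5 = 4329 - 70/3 = 12917/3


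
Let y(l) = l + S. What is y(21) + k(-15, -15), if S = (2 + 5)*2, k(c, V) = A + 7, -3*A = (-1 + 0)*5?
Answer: 131/3 ≈ 43.667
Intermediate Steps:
A = 5/3 (A = -(-1 + 0)*5/3 = -(-1)*5/3 = -⅓*(-5) = 5/3 ≈ 1.6667)
k(c, V) = 26/3 (k(c, V) = 5/3 + 7 = 26/3)
S = 14 (S = 7*2 = 14)
y(l) = 14 + l (y(l) = l + 14 = 14 + l)
y(21) + k(-15, -15) = (14 + 21) + 26/3 = 35 + 26/3 = 131/3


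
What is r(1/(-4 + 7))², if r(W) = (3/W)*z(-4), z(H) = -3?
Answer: 729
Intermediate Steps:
r(W) = -9/W (r(W) = (3/W)*(-3) = -9/W)
r(1/(-4 + 7))² = (-9/(1/(-4 + 7)))² = (-9/(1/3))² = (-9/⅓)² = (-9*3)² = (-27)² = 729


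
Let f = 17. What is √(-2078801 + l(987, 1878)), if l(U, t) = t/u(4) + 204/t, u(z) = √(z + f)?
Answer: √(-9979244181823 + 429300158*√21)/2191 ≈ 1441.7*I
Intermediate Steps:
u(z) = √(17 + z) (u(z) = √(z + 17) = √(17 + z))
l(U, t) = 204/t + t*√21/21 (l(U, t) = t/(√(17 + 4)) + 204/t = t/(√21) + 204/t = t*(√21/21) + 204/t = t*√21/21 + 204/t = 204/t + t*√21/21)
√(-2078801 + l(987, 1878)) = √(-2078801 + (204/1878 + (1/21)*1878*√21)) = √(-2078801 + (204*(1/1878) + 626*√21/7)) = √(-2078801 + (34/313 + 626*√21/7)) = √(-650664679/313 + 626*√21/7)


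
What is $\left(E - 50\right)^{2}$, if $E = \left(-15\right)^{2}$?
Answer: $30625$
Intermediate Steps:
$E = 225$
$\left(E - 50\right)^{2} = \left(225 - 50\right)^{2} = 175^{2} = 30625$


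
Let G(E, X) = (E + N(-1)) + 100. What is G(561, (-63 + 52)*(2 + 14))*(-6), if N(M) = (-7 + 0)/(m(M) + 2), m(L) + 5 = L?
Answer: -7953/2 ≈ -3976.5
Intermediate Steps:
m(L) = -5 + L
N(M) = -7/(-3 + M) (N(M) = (-7 + 0)/((-5 + M) + 2) = -7/(-3 + M))
G(E, X) = 407/4 + E (G(E, X) = (E - 7/(-3 - 1)) + 100 = (E - 7/(-4)) + 100 = (E - 7*(-1/4)) + 100 = (E + 7/4) + 100 = (7/4 + E) + 100 = 407/4 + E)
G(561, (-63 + 52)*(2 + 14))*(-6) = (407/4 + 561)*(-6) = (2651/4)*(-6) = -7953/2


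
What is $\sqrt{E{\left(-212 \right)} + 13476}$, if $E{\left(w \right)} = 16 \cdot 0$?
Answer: $2 \sqrt{3369} \approx 116.09$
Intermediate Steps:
$E{\left(w \right)} = 0$
$\sqrt{E{\left(-212 \right)} + 13476} = \sqrt{0 + 13476} = \sqrt{13476} = 2 \sqrt{3369}$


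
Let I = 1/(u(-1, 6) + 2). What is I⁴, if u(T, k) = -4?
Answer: 1/16 ≈ 0.062500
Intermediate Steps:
I = -½ (I = 1/(-4 + 2) = 1/(-2) = -½ ≈ -0.50000)
I⁴ = (-½)⁴ = 1/16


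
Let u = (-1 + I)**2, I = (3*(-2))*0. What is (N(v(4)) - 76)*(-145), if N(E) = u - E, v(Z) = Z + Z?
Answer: 12035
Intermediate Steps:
I = 0 (I = -6*0 = 0)
u = 1 (u = (-1 + 0)**2 = (-1)**2 = 1)
v(Z) = 2*Z
N(E) = 1 - E
(N(v(4)) - 76)*(-145) = ((1 - 2*4) - 76)*(-145) = ((1 - 1*8) - 76)*(-145) = ((1 - 8) - 76)*(-145) = (-7 - 76)*(-145) = -83*(-145) = 12035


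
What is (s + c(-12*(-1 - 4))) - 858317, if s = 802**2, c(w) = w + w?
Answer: -214993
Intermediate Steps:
c(w) = 2*w
s = 643204
(s + c(-12*(-1 - 4))) - 858317 = (643204 + 2*(-12*(-1 - 4))) - 858317 = (643204 + 2*(-12*(-5))) - 858317 = (643204 + 2*60) - 858317 = (643204 + 120) - 858317 = 643324 - 858317 = -214993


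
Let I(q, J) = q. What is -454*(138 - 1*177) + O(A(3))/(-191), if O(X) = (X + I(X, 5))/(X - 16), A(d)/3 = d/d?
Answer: 43964004/2483 ≈ 17706.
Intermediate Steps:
A(d) = 3 (A(d) = 3*(d/d) = 3*1 = 3)
O(X) = 2*X/(-16 + X) (O(X) = (X + X)/(X - 16) = (2*X)/(-16 + X) = 2*X/(-16 + X))
-454*(138 - 1*177) + O(A(3))/(-191) = -454*(138 - 1*177) + (2*3/(-16 + 3))/(-191) = -454*(138 - 177) + (2*3/(-13))*(-1/191) = -454*(-39) + (2*3*(-1/13))*(-1/191) = 17706 - 6/13*(-1/191) = 17706 + 6/2483 = 43964004/2483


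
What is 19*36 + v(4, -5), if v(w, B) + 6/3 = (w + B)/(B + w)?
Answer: 683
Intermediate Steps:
v(w, B) = -1 (v(w, B) = -2 + (w + B)/(B + w) = -2 + (B + w)/(B + w) = -2 + 1 = -1)
19*36 + v(4, -5) = 19*36 - 1 = 684 - 1 = 683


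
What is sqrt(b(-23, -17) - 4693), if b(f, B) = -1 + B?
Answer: I*sqrt(4711) ≈ 68.637*I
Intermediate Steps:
sqrt(b(-23, -17) - 4693) = sqrt((-1 - 17) - 4693) = sqrt(-18 - 4693) = sqrt(-4711) = I*sqrt(4711)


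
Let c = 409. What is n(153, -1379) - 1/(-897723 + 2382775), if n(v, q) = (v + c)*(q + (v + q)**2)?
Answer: 1253315150883127/1485052 ≈ 8.4395e+8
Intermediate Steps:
n(v, q) = (409 + v)*(q + (q + v)**2) (n(v, q) = (v + 409)*(q + (v + q)**2) = (409 + v)*(q + (q + v)**2))
n(153, -1379) - 1/(-897723 + 2382775) = (409*(-1379) + 409*(-1379 + 153)**2 - 1379*153 + 153*(-1379 + 153)**2) - 1/(-897723 + 2382775) = (-564011 + 409*(-1226)**2 - 210987 + 153*(-1226)**2) - 1/1485052 = (-564011 + 409*1503076 - 210987 + 153*1503076) - 1*1/1485052 = (-564011 + 614758084 - 210987 + 229970628) - 1/1485052 = 843953714 - 1/1485052 = 1253315150883127/1485052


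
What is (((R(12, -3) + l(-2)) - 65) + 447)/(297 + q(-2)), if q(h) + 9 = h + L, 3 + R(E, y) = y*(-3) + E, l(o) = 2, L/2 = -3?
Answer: 201/140 ≈ 1.4357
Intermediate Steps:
L = -6 (L = 2*(-3) = -6)
R(E, y) = -3 + E - 3*y (R(E, y) = -3 + (y*(-3) + E) = -3 + (-3*y + E) = -3 + (E - 3*y) = -3 + E - 3*y)
q(h) = -15 + h (q(h) = -9 + (h - 6) = -9 + (-6 + h) = -15 + h)
(((R(12, -3) + l(-2)) - 65) + 447)/(297 + q(-2)) = ((((-3 + 12 - 3*(-3)) + 2) - 65) + 447)/(297 + (-15 - 2)) = ((((-3 + 12 + 9) + 2) - 65) + 447)/(297 - 17) = (((18 + 2) - 65) + 447)/280 = ((20 - 65) + 447)*(1/280) = (-45 + 447)*(1/280) = 402*(1/280) = 201/140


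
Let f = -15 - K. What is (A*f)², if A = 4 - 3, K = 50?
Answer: 4225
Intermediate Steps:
f = -65 (f = -15 - 1*50 = -15 - 50 = -65)
A = 1
(A*f)² = (1*(-65))² = (-65)² = 4225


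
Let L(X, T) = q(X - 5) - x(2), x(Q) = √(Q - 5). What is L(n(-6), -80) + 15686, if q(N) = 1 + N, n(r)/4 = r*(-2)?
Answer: 15730 - I*√3 ≈ 15730.0 - 1.732*I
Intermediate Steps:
n(r) = -8*r (n(r) = 4*(r*(-2)) = 4*(-2*r) = -8*r)
x(Q) = √(-5 + Q)
L(X, T) = -4 + X - I*√3 (L(X, T) = (1 + (X - 5)) - √(-5 + 2) = (1 + (-5 + X)) - √(-3) = (-4 + X) - I*√3 = -4 + X - I*√3)
L(n(-6), -80) + 15686 = (-4 - 8*(-6) - I*√3) + 15686 = (-4 + 48 - I*√3) + 15686 = (44 - I*√3) + 15686 = 15730 - I*√3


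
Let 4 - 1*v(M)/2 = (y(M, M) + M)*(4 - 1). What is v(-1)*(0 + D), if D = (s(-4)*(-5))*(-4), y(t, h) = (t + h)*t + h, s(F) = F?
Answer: -640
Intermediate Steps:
y(t, h) = h + t*(h + t) (y(t, h) = (h + t)*t + h = t*(h + t) + h = h + t*(h + t))
D = -80 (D = -4*(-5)*(-4) = 20*(-4) = -80)
v(M) = 8 - 12*M - 12*M² (v(M) = 8 - 2*((M + M² + M*M) + M)*(4 - 1) = 8 - 2*((M + M² + M²) + M)*3 = 8 - 2*((M + 2*M²) + M)*3 = 8 - 2*(2*M + 2*M²)*3 = 8 - 2*(6*M + 6*M²) = 8 + (-12*M - 12*M²) = 8 - 12*M - 12*M²)
v(-1)*(0 + D) = (8 - 12*(-1) - 12*(-1)²)*(0 - 80) = (8 + 12 - 12*1)*(-80) = (8 + 12 - 12)*(-80) = 8*(-80) = -640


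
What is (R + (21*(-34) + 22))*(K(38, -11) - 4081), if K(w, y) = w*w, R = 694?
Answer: -5274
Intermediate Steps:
K(w, y) = w²
(R + (21*(-34) + 22))*(K(38, -11) - 4081) = (694 + (21*(-34) + 22))*(38² - 4081) = (694 + (-714 + 22))*(1444 - 4081) = (694 - 692)*(-2637) = 2*(-2637) = -5274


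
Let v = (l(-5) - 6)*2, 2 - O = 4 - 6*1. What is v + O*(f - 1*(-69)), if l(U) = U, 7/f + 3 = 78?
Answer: 19078/75 ≈ 254.37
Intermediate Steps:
f = 7/75 (f = 7/(-3 + 78) = 7/75 ≈ 0.093333)
O = 4 (O = 2 - (4 - 6*1) = 2 - (4 - 6) = 2 - 1*(-2) = 2 + 2 = 4)
v = -22 (v = (-5 - 6)*2 = -11*2 = -22)
v + O*(f - 1*(-69)) = -22 + 4*(7/75 - 1*(-69)) = -22 + 4*(7/75 + 69) = -22 + 4*(5182/75) = -22 + 20728/75 = 19078/75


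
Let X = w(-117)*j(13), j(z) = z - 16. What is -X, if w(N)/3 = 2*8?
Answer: 144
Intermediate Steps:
j(z) = -16 + z
w(N) = 48 (w(N) = 3*(2*8) = 3*16 = 48)
X = -144 (X = 48*(-16 + 13) = 48*(-3) = -144)
-X = -1*(-144) = 144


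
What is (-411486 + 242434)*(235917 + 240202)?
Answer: -80488869188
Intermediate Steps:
(-411486 + 242434)*(235917 + 240202) = -169052*476119 = -80488869188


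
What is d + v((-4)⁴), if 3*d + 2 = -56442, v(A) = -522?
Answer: -58010/3 ≈ -19337.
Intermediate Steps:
d = -56444/3 (d = -⅔ + (⅓)*(-56442) = -⅔ - 18814 = -56444/3 ≈ -18815.)
d + v((-4)⁴) = -56444/3 - 522 = -58010/3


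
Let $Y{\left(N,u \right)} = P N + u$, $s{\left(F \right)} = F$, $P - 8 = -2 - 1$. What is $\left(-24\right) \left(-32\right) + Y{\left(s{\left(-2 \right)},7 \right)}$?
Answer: $765$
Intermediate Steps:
$P = 5$ ($P = 8 - 3 = 5$)
$Y{\left(N,u \right)} = u + 5 N$ ($Y{\left(N,u \right)} = 5 N + u = u + 5 N$)
$\left(-24\right) \left(-32\right) + Y{\left(s{\left(-2 \right)},7 \right)} = \left(-24\right) \left(-32\right) + \left(7 + 5 \left(-2\right)\right) = 768 + \left(7 - 10\right) = 768 - 3 = 765$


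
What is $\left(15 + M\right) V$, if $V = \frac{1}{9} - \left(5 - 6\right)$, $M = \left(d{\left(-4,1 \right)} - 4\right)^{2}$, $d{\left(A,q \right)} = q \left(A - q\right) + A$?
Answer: $\frac{1840}{9} \approx 204.44$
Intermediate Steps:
$d{\left(A,q \right)} = A + q \left(A - q\right)$
$M = 169$ ($M = \left(\left(-4 - 1^{2} - 4\right) - 4\right)^{2} = \left(\left(-4 - 1 - 4\right) - 4\right)^{2} = \left(-9 - 4\right)^{2} = \left(-13\right)^{2} = 169$)
$V = \frac{10}{9}$ ($V = \frac{1}{9} - \left(5 - 6\right) = \frac{1}{9} - -1 = \frac{1}{9} + 1 = \frac{10}{9} \approx 1.1111$)
$\left(15 + M\right) V = \left(15 + 169\right) \frac{10}{9} = 184 \cdot \frac{10}{9} = \frac{1840}{9}$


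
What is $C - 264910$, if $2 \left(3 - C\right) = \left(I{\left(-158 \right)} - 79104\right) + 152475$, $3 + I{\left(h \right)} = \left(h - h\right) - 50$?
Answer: $-301566$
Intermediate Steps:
$I{\left(h \right)} = -53$ ($I{\left(h \right)} = -3 + \left(\left(h - h\right) - 50\right) = -3 + \left(0 - 50\right) = -3 - 50 = -53$)
$C = -36656$ ($C = 3 - \frac{\left(-53 - 79104\right) + 152475}{2} = 3 - \frac{-79157 + 152475}{2} = 3 - 36659 = -36656$)
$C - 264910 = -36656 - 264910 = -301566$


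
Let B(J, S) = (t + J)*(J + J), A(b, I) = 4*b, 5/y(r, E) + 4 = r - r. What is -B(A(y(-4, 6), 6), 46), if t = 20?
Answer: 150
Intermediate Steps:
y(r, E) = -5/4 (y(r, E) = 5/(-4 + (r - r)) = 5/(-4 + 0) = 5/(-4) = 5*(-¼) = -5/4)
B(J, S) = 2*J*(20 + J) (B(J, S) = (20 + J)*(J + J) = (20 + J)*(2*J) = 2*J*(20 + J))
-B(A(y(-4, 6), 6), 46) = -2*4*(-5/4)*(20 + 4*(-5/4)) = -2*(-5)*(20 - 5) = -2*(-5)*15 = -1*(-150) = 150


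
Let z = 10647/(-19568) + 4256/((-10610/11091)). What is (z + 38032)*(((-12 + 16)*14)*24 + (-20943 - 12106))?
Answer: -22105622955254821/20761648 ≈ -1.0647e+9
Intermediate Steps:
z = -461893530399/103808240 (z = 10647*(-1/19568) + 4256/((-10610*1/11091)) = -10647/19568 + 4256/(-10610/11091) = -10647/19568 + 4256*(-11091/10610) = -10647/19568 - 23601648/5305 = -461893530399/103808240 ≈ -4449.5)
(z + 38032)*(((-12 + 16)*14)*24 + (-20943 - 12106)) = (-461893530399/103808240 + 38032)*(((-12 + 16)*14)*24 + (-20943 - 12106)) = 3486141453281*((4*14)*24 - 33049)/103808240 = 3486141453281*(56*24 - 33049)/103808240 = 3486141453281*(1344 - 33049)/103808240 = (3486141453281/103808240)*(-31705) = -22105622955254821/20761648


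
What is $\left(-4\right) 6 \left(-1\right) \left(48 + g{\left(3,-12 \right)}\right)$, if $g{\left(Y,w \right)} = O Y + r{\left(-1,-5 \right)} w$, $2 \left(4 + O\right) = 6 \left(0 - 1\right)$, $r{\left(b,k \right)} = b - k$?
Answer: $-504$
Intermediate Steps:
$O = -7$ ($O = -4 + \frac{6 \left(0 - 1\right)}{2} = -4 + \frac{6 \left(-1\right)}{2} = -4 + \frac{1}{2} \left(-6\right) = -4 - 3 = -7$)
$g{\left(Y,w \right)} = - 7 Y + 4 w$ ($g{\left(Y,w \right)} = - 7 Y + \left(-1 - -5\right) w = - 7 Y + \left(-1 + 5\right) w = - 7 Y + 4 w$)
$\left(-4\right) 6 \left(-1\right) \left(48 + g{\left(3,-12 \right)}\right) = \left(-4\right) 6 \left(-1\right) \left(48 + \left(\left(-7\right) 3 + 4 \left(-12\right)\right)\right) = \left(-24\right) \left(-1\right) \left(48 - 69\right) = 24 \left(48 - 69\right) = 24 \left(-21\right) = -504$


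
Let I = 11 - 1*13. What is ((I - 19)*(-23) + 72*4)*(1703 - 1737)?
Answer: -26214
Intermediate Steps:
I = -2 (I = 11 - 13 = -2)
((I - 19)*(-23) + 72*4)*(1703 - 1737) = ((-2 - 19)*(-23) + 72*4)*(1703 - 1737) = (-21*(-23) + 288)*(-34) = (483 + 288)*(-34) = 771*(-34) = -26214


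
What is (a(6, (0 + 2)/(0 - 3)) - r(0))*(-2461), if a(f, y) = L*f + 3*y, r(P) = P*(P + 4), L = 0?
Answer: 4922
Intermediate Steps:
r(P) = P*(4 + P)
a(f, y) = 3*y (a(f, y) = 0*f + 3*y = 0 + 3*y = 3*y)
(a(6, (0 + 2)/(0 - 3)) - r(0))*(-2461) = (3*((0 + 2)/(0 - 3)) - 0*(4 + 0))*(-2461) = (3*(2/(-3)) - 0*4)*(-2461) = (3*(2*(-⅓)) - 1*0)*(-2461) = (3*(-⅔) + 0)*(-2461) = (-2 + 0)*(-2461) = -2*(-2461) = 4922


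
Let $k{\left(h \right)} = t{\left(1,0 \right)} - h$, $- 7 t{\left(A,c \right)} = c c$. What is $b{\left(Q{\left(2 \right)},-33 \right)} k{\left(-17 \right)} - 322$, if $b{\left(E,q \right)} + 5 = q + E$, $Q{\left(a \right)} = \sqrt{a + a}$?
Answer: $-934$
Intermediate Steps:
$t{\left(A,c \right)} = - \frac{c^{2}}{7}$ ($t{\left(A,c \right)} = - \frac{c c}{7} = - \frac{c^{2}}{7}$)
$Q{\left(a \right)} = \sqrt{2} \sqrt{a}$ ($Q{\left(a \right)} = \sqrt{2 a} = \sqrt{2} \sqrt{a}$)
$b{\left(E,q \right)} = -5 + E + q$ ($b{\left(E,q \right)} = -5 + \left(q + E\right) = -5 + \left(E + q\right) = -5 + E + q$)
$k{\left(h \right)} = - h$ ($k{\left(h \right)} = - \frac{0^{2}}{7} - h = \left(- \frac{1}{7}\right) 0 - h = 0 - h = - h$)
$b{\left(Q{\left(2 \right)},-33 \right)} k{\left(-17 \right)} - 322 = \left(-5 + \sqrt{2} \sqrt{2} - 33\right) \left(\left(-1\right) \left(-17\right)\right) - 322 = \left(-5 + 2 - 33\right) 17 - 322 = \left(-36\right) 17 - 322 = -612 - 322 = -934$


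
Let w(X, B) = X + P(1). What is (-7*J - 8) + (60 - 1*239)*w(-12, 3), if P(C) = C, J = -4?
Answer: 1989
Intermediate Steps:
w(X, B) = 1 + X (w(X, B) = X + 1 = 1 + X)
(-7*J - 8) + (60 - 1*239)*w(-12, 3) = (-7*(-4) - 8) + (60 - 1*239)*(1 - 12) = (28 - 8) + (60 - 239)*(-11) = 20 - 179*(-11) = 20 + 1969 = 1989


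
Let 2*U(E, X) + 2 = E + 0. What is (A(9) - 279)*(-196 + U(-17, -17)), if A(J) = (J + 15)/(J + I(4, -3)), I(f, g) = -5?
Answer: 112203/2 ≈ 56102.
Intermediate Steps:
U(E, X) = -1 + E/2 (U(E, X) = -1 + (E + 0)/2 = -1 + E/2)
A(J) = (15 + J)/(-5 + J) (A(J) = (J + 15)/(J - 5) = (15 + J)/(-5 + J))
(A(9) - 279)*(-196 + U(-17, -17)) = ((15 + 9)/(-5 + 9) - 279)*(-196 + (-1 + (½)*(-17))) = (24/4 - 279)*(-196 + (-1 - 17/2)) = ((¼)*24 - 279)*(-196 - 19/2) = (6 - 279)*(-411/2) = -273*(-411/2) = 112203/2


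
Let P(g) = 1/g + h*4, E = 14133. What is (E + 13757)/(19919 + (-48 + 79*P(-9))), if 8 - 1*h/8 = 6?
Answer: 125505/112132 ≈ 1.1193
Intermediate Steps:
h = 16 (h = 64 - 8*6 = 64 - 48 = 16)
P(g) = 64 + 1/g (P(g) = 1/g + 16*4 = 1/g + 64 = 64 + 1/g)
(E + 13757)/(19919 + (-48 + 79*P(-9))) = (14133 + 13757)/(19919 + (-48 + 79*(64 + 1/(-9)))) = 27890/(19919 + (-48 + 79*(64 - ⅑))) = 27890/(19919 + (-48 + 79*(575/9))) = 27890/(19919 + (-48 + 45425/9)) = 27890/(19919 + 44993/9) = 27890/(224264/9) = 27890*(9/224264) = 125505/112132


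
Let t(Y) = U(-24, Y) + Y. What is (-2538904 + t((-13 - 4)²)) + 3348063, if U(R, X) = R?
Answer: 809424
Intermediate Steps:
t(Y) = -24 + Y
(-2538904 + t((-13 - 4)²)) + 3348063 = (-2538904 + (-24 + (-13 - 4)²)) + 3348063 = (-2538904 + (-24 + (-17)²)) + 3348063 = (-2538904 + (-24 + 289)) + 3348063 = (-2538904 + 265) + 3348063 = -2538639 + 3348063 = 809424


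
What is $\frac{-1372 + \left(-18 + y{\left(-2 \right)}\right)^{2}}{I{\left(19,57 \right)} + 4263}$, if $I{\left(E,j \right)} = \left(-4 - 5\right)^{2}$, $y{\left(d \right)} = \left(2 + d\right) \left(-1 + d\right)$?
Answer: $- \frac{131}{543} \approx -0.24125$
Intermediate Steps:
$y{\left(d \right)} = \left(-1 + d\right) \left(2 + d\right)$
$I{\left(E,j \right)} = 81$ ($I{\left(E,j \right)} = \left(-9\right)^{2} = 81$)
$\frac{-1372 + \left(-18 + y{\left(-2 \right)}\right)^{2}}{I{\left(19,57 \right)} + 4263} = \frac{-1372 + \left(-18 - \left(4 - 4\right)\right)^{2}}{81 + 4263} = \frac{-1372 + \left(-18 - 0\right)^{2}}{4344} = \left(-1372 + \left(-18 + 0\right)^{2}\right) \frac{1}{4344} = \left(-1372 + \left(-18\right)^{2}\right) \frac{1}{4344} = \left(-1372 + 324\right) \frac{1}{4344} = \left(-1048\right) \frac{1}{4344} = - \frac{131}{543}$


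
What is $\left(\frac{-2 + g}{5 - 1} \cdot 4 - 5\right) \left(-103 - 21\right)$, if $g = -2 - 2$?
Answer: $1364$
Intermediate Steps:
$g = -4$
$\left(\frac{-2 + g}{5 - 1} \cdot 4 - 5\right) \left(-103 - 21\right) = \left(\frac{-2 - 4}{5 - 1} \cdot 4 - 5\right) \left(-103 - 21\right) = \left(- \frac{6}{4} \cdot 4 - 5\right) \left(-124\right) = \left(\left(-6\right) \frac{1}{4} \cdot 4 - 5\right) \left(-124\right) = \left(\left(- \frac{3}{2}\right) 4 - 5\right) \left(-124\right) = \left(-6 - 5\right) \left(-124\right) = \left(-11\right) \left(-124\right) = 1364$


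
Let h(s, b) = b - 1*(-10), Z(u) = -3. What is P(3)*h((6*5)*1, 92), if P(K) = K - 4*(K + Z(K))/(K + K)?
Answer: 306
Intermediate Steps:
h(s, b) = 10 + b (h(s, b) = b + 10 = 10 + b)
P(K) = K - 2*(-3 + K)/K (P(K) = K - 4*(K - 3)/(K + K) = K - 4*(-3 + K)/(2*K) = K - 4*(-3 + K)*1/(2*K) = K - 2*(-3 + K)/K)
P(3)*h((6*5)*1, 92) = (-2 + 3 + 6/3)*(10 + 92) = (-2 + 3 + 6*(⅓))*102 = (-2 + 3 + 2)*102 = 3*102 = 306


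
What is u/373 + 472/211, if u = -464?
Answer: 78152/78703 ≈ 0.99300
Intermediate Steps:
u/373 + 472/211 = -464/373 + 472/211 = 78152/78703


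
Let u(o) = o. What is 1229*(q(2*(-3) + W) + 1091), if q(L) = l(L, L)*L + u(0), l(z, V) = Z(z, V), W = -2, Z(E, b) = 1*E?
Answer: 1419495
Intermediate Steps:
Z(E, b) = E
l(z, V) = z
q(L) = L² (q(L) = L*L + 0 = L² + 0 = L²)
1229*(q(2*(-3) + W) + 1091) = 1229*((2*(-3) - 2)² + 1091) = 1229*((-6 - 2)² + 1091) = 1229*((-8)² + 1091) = 1229*(64 + 1091) = 1229*1155 = 1419495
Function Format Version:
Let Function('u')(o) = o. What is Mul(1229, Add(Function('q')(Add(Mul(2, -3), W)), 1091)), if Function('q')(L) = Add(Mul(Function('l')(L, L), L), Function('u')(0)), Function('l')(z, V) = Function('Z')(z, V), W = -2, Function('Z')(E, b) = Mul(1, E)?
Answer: 1419495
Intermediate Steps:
Function('Z')(E, b) = E
Function('l')(z, V) = z
Function('q')(L) = Pow(L, 2) (Function('q')(L) = Add(Mul(L, L), 0) = Add(Pow(L, 2), 0) = Pow(L, 2))
Mul(1229, Add(Function('q')(Add(Mul(2, -3), W)), 1091)) = Mul(1229, Add(Pow(Add(Mul(2, -3), -2), 2), 1091)) = Mul(1229, Add(Pow(Add(-6, -2), 2), 1091)) = Mul(1229, Add(Pow(-8, 2), 1091)) = Mul(1229, Add(64, 1091)) = Mul(1229, 1155) = 1419495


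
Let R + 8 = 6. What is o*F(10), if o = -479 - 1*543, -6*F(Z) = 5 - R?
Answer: 3577/3 ≈ 1192.3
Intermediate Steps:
R = -2 (R = -8 + 6 = -2)
F(Z) = -7/6 (F(Z) = -(5 - 1*(-2))/6 = -(5 + 2)/6 = -⅙*7 = -7/6)
o = -1022 (o = -479 - 543 = -1022)
o*F(10) = -1022*(-7/6) = 3577/3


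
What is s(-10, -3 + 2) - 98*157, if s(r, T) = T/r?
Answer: -153859/10 ≈ -15386.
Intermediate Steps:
s(-10, -3 + 2) - 98*157 = (-3 + 2)/(-10) - 98*157 = -1*(-⅒) - 15386 = ⅒ - 15386 = -153859/10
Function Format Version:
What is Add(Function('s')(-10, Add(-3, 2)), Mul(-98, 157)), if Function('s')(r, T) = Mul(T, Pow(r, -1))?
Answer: Rational(-153859, 10) ≈ -15386.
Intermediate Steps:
Add(Function('s')(-10, Add(-3, 2)), Mul(-98, 157)) = Add(Mul(Add(-3, 2), Pow(-10, -1)), Mul(-98, 157)) = Add(Mul(-1, Rational(-1, 10)), -15386) = Add(Rational(1, 10), -15386) = Rational(-153859, 10)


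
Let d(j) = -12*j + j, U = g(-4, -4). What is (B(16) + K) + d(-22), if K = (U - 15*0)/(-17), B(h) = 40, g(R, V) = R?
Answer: 4798/17 ≈ 282.24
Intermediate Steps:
U = -4
d(j) = -11*j
K = 4/17 (K = (-4 - 15*0)/(-17) = (-4 - 3*0)*(-1/17) = (-4 + 0)*(-1/17) = -4*(-1/17) = 4/17 ≈ 0.23529)
(B(16) + K) + d(-22) = (40 + 4/17) - 11*(-22) = 684/17 + 242 = 4798/17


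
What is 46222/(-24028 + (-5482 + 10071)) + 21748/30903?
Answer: -1005639094/600723417 ≈ -1.6740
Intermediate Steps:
46222/(-24028 + (-5482 + 10071)) + 21748/30903 = 46222/(-24028 + 4589) + 21748*(1/30903) = 46222/(-19439) + 21748/30903 = 46222*(-1/19439) + 21748/30903 = -46222/19439 + 21748/30903 = -1005639094/600723417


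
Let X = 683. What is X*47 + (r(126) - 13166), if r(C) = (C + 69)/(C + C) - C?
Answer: 1580021/84 ≈ 18810.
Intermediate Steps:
r(C) = -C + (69 + C)/(2*C) (r(C) = (69 + C)/((2*C)) - C = (69 + C)*(1/(2*C)) - C = (69 + C)/(2*C) - C = -C + (69 + C)/(2*C))
X*47 + (r(126) - 13166) = 683*47 + ((½ - 1*126 + (69/2)/126) - 13166) = 32101 + ((½ - 126 + (69/2)*(1/126)) - 13166) = 32101 + ((½ - 126 + 23/84) - 13166) = 32101 + (-10519/84 - 13166) = 32101 - 1116463/84 = 1580021/84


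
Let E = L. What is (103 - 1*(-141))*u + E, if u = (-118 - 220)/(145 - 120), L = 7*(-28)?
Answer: -87372/25 ≈ -3494.9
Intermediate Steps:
L = -196
E = -196
u = -338/25 ≈ -13.520
(103 - 1*(-141))*u + E = (103 - 1*(-141))*(-338/25) - 196 = (103 + 141)*(-338/25) - 196 = 244*(-338/25) - 196 = -82472/25 - 196 = -87372/25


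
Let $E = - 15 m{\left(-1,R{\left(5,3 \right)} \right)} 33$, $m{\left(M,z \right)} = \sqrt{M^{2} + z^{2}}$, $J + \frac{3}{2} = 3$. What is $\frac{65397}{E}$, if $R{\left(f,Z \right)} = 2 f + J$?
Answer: $- \frac{43598 \sqrt{533}}{87945} \approx -11.445$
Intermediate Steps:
$J = \frac{3}{2}$ ($J = - \frac{3}{2} + 3 = \frac{3}{2} \approx 1.5$)
$R{\left(f,Z \right)} = \frac{3}{2} + 2 f$ ($R{\left(f,Z \right)} = 2 f + \frac{3}{2} = \frac{3}{2} + 2 f$)
$E = - \frac{495 \sqrt{533}}{2}$ ($E = - 15 \sqrt{\left(-1\right)^{2} + \left(\frac{3}{2} + 2 \cdot 5\right)^{2}} \cdot 33 = - 15 \sqrt{1 + \left(\frac{3}{2} + 10\right)^{2}} \cdot 33 = - 15 \sqrt{1 + \left(\frac{23}{2}\right)^{2}} \cdot 33 = - 15 \sqrt{1 + \frac{529}{4}} \cdot 33 = - 15 \sqrt{\frac{533}{4}} \cdot 33 = - 15 \frac{\sqrt{533}}{2} \cdot 33 = - \frac{15 \sqrt{533}}{2} \cdot 33 = - \frac{495 \sqrt{533}}{2} \approx -5714.0$)
$\frac{65397}{E} = \frac{65397}{\left(- \frac{495}{2}\right) \sqrt{533}} = 65397 \left(- \frac{2 \sqrt{533}}{263835}\right) = - \frac{43598 \sqrt{533}}{87945}$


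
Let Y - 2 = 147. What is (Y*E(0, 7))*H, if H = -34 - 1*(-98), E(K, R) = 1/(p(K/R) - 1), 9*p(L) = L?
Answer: -9536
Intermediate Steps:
p(L) = L/9
E(K, R) = 1/(-1 + K/(9*R)) (E(K, R) = 1/((K/R)/9 - 1) = 1/(K/(9*R) - 1) = 1/(-1 + K/(9*R)))
H = 64 (H = -34 + 98 = 64)
Y = 149 (Y = 2 + 147 = 149)
(Y*E(0, 7))*H = (149*(9*7/(0 - 9*7)))*64 = (149*(9*7/(0 - 63)))*64 = (149*(9*7/(-63)))*64 = (149*(9*7*(-1/63)))*64 = (149*(-1))*64 = -149*64 = -9536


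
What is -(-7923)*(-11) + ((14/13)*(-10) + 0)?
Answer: -1133129/13 ≈ -87164.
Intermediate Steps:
-(-7923)*(-11) + ((14/13)*(-10) + 0) = -417*209 + ((14*(1/13))*(-10) + 0) = -87153 + ((14/13)*(-10) + 0) = -87153 + (-140/13 + 0) = -87153 - 140/13 = -1133129/13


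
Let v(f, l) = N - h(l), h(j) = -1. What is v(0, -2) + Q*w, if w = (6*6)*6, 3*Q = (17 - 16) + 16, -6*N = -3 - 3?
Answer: 1226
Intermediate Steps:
N = 1 (N = -(-3 - 3)/6 = -⅙*(-6) = 1)
v(f, l) = 2 (v(f, l) = 1 - 1*(-1) = 1 + 1 = 2)
Q = 17/3 (Q = ((17 - 16) + 16)/3 = (1 + 16)/3 = (⅓)*17 = 17/3 ≈ 5.6667)
w = 216 (w = 36*6 = 216)
v(0, -2) + Q*w = 2 + (17/3)*216 = 2 + 1224 = 1226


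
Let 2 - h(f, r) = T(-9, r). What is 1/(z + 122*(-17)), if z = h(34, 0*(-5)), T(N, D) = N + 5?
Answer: -1/2068 ≈ -0.00048356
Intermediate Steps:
T(N, D) = 5 + N
h(f, r) = 6 (h(f, r) = 2 - (5 - 9) = 2 - 1*(-4) = 2 + 4 = 6)
z = 6
1/(z + 122*(-17)) = 1/(6 + 122*(-17)) = 1/(6 - 2074) = 1/(-2068) = -1/2068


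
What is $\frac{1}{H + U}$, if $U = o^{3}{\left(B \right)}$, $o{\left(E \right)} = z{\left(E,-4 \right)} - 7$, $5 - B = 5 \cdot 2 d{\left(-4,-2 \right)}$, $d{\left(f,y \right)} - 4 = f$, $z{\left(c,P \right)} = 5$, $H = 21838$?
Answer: $\frac{1}{21830} \approx 4.5808 \cdot 10^{-5}$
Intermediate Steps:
$d{\left(f,y \right)} = 4 + f$
$B = 5$ ($B = 5 - 5 \cdot 2 \left(4 - 4\right) = 5 - 10 \cdot 0 = 5 - 0 = 5 + 0 = 5$)
$o{\left(E \right)} = -2$ ($o{\left(E \right)} = 5 - 7 = -2$)
$U = -8$ ($U = \left(-2\right)^{3} = -8$)
$\frac{1}{H + U} = \frac{1}{21838 - 8} = \frac{1}{21830}$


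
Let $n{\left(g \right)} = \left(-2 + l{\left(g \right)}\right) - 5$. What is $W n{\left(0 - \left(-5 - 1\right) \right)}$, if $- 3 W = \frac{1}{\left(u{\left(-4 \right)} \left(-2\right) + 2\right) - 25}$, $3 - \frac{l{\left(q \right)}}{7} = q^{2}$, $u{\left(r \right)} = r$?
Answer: $- \frac{238}{45} \approx -5.2889$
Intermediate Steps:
$l{\left(q \right)} = 21 - 7 q^{2}$
$n{\left(g \right)} = 14 - 7 g^{2}$ ($n{\left(g \right)} = \left(-2 - \left(-21 + 7 g^{2}\right)\right) - 5 = \left(19 - 7 g^{2}\right) - 5 = 14 - 7 g^{2}$)
$W = \frac{1}{45}$ ($W = - \frac{1}{3 \left(\left(\left(-4\right) \left(-2\right) + 2\right) - 25\right)} = - \frac{1}{3 \left(\left(8 + 2\right) - 25\right)} = - \frac{1}{3 \left(10 - 25\right)} = - \frac{1}{3 \left(-15\right)} = \left(- \frac{1}{3}\right) \left(- \frac{1}{15}\right) = \frac{1}{45} \approx 0.022222$)
$W n{\left(0 - \left(-5 - 1\right) \right)} = \frac{14 - 7 \left(0 - \left(-5 - 1\right)\right)^{2}}{45} = \frac{14 - 7 \left(0 - -6\right)^{2}}{45} = \frac{14 - 7 \left(0 + 6\right)^{2}}{45} = \frac{14 - 7 \cdot 6^{2}}{45} = \frac{14 - 252}{45} = \frac{1}{45} \left(-238\right) = - \frac{238}{45}$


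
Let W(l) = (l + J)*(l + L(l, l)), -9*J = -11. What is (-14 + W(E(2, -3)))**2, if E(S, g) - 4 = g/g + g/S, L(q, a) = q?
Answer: 117649/324 ≈ 363.11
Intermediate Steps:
J = 11/9 (J = -1/9*(-11) = 11/9 ≈ 1.2222)
E(S, g) = 5 + g/S (E(S, g) = 4 + (g/g + g/S) = 4 + (1 + g/S) = 5 + g/S)
W(l) = 2*l*(11/9 + l) (W(l) = (l + 11/9)*(l + l) = (11/9 + l)*(2*l) = 2*l*(11/9 + l))
(-14 + W(E(2, -3)))**2 = (-14 + 2*(5 - 3/2)*(11 + 9*(5 - 3/2))/9)**2 = (-14 + (2/9)*(7/2)*(11 + 9*(7/2)))**2 = (-14 + (2/9)*(7/2)*(11 + 63/2))**2 = (-14 + (2/9)*(7/2)*(85/2))**2 = (-14 + 595/18)**2 = (343/18)**2 = 117649/324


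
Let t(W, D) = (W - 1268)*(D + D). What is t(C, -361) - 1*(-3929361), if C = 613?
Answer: 4402271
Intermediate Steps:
t(W, D) = 2*D*(-1268 + W) (t(W, D) = (-1268 + W)*(2*D) = 2*D*(-1268 + W))
t(C, -361) - 1*(-3929361) = 2*(-361)*(-1268 + 613) - 1*(-3929361) = 2*(-361)*(-655) + 3929361 = 472910 + 3929361 = 4402271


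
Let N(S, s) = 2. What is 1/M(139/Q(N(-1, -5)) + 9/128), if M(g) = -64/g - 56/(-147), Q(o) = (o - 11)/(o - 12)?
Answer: -3738021/124280 ≈ -30.077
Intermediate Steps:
Q(o) = (-11 + o)/(-12 + o)
M(g) = 8/21 - 64/g (M(g) = -64/g - 56*(-1/147) = -64/g + 8/21 = 8/21 - 64/g)
1/M(139/Q(N(-1, -5)) + 9/128) = 1/(8/21 - 64/(139/(((-11 + 2)/(-12 + 2))) + 9/128)) = 1/(8/21 - 64/(139/((-9/(-10))) + 9*(1/128))) = 1/(8/21 - 64/(139/((-1/10*(-9))) + 9/128)) = 1/(8/21 - 64/(139/(9/10) + 9/128)) = 1/(8/21 - 64/(139*(10/9) + 9/128)) = 1/(8/21 - 64/(1390/9 + 9/128)) = 1/(8/21 - 64/178001/1152) = 1/(8/21 - 64*1152/178001) = 1/(8/21 - 73728/178001) = 1/(-124280/3738021) = -3738021/124280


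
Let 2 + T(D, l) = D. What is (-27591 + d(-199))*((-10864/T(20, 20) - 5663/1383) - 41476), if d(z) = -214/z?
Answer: 958650775850675/825651 ≈ 1.1611e+9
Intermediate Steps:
T(D, l) = -2 + D
(-27591 + d(-199))*((-10864/T(20, 20) - 5663/1383) - 41476) = (-27591 - 214/(-199))*((-10864/(-2 + 20) - 5663/1383) - 41476) = (-27591 - 214*(-1/199))*((-10864/18 - 5663*1/1383) - 41476) = (-27591 + 214/199)*((-10864*1/18 - 5663/1383) - 41476) = -5490395*((-5432/9 - 5663/1383) - 41476)/199 = -5490395*(-2521141/4149 - 41476)/199 = -5490395/199*(-174605065/4149) = 958650775850675/825651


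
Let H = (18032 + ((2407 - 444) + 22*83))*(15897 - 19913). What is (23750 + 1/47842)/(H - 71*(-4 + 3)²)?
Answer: -378749167/1397515963098 ≈ -0.00027102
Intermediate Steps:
H = -87633136 (H = (18032 + (1963 + 1826))*(-4016) = (18032 + 3789)*(-4016) = 21821*(-4016) = -87633136)
(23750 + 1/47842)/(H - 71*(-4 + 3)²) = (23750 + 1/47842)/(-87633136 - 71*(-4 + 3)²) = (23750 + 1/47842)/(-87633136 - 71*(-1)²) = 1136247501/(47842*(-87633136 - 71*1)) = 1136247501/(47842*(-87633136 - 71)) = (1136247501/47842)/(-87633207) = (1136247501/47842)*(-1/87633207) = -378749167/1397515963098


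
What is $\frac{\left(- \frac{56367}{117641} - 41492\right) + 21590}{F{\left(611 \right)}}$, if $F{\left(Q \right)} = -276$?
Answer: $\frac{780449183}{10822972} \approx 72.11$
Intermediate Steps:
$\frac{\left(- \frac{56367}{117641} - 41492\right) + 21590}{F{\left(611 \right)}} = \frac{\left(- \frac{56367}{117641} - 41492\right) + 21590}{-276} = \left(\left(\left(-56367\right) \frac{1}{117641} - 41492\right) + 21590\right) \left(- \frac{1}{276}\right) = \left(\left(- \frac{56367}{117641} - 41492\right) + 21590\right) \left(- \frac{1}{276}\right) = \left(- \frac{4881216739}{117641} + 21590\right) \left(- \frac{1}{276}\right) = \left(- \frac{2341347549}{117641}\right) \left(- \frac{1}{276}\right) = \frac{780449183}{10822972}$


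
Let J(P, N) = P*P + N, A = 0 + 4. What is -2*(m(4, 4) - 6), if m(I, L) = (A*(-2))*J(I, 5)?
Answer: 348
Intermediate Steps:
A = 4
J(P, N) = N + P² (J(P, N) = P² + N = N + P²)
m(I, L) = -40 - 8*I² (m(I, L) = (4*(-2))*(5 + I²) = -8*(5 + I²) = -40 - 8*I²)
-2*(m(4, 4) - 6) = -2*((-40 - 8*4²) - 6) = -2*((-40 - 8*16) - 6) = -2*((-40 - 128) - 6) = -2*(-168 - 6) = -2*(-174) = 348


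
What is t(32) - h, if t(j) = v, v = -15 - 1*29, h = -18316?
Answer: 18272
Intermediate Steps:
v = -44 (v = -15 - 29 = -44)
t(j) = -44
t(32) - h = -44 - 1*(-18316) = -44 + 18316 = 18272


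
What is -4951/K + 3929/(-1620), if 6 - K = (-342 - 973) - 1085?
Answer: -2912299/649620 ≈ -4.4831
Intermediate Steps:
K = 2406 (K = 6 - ((-342 - 973) - 1085) = 6 - (-1315 - 1085) = 6 - 1*(-2400) = 6 + 2400 = 2406)
-4951/K + 3929/(-1620) = -4951/2406 + 3929/(-1620) = -4951*1/2406 + 3929*(-1/1620) = -4951/2406 - 3929/1620 = -2912299/649620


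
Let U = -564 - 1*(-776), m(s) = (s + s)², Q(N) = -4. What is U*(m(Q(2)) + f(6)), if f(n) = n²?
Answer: 21200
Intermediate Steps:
m(s) = 4*s² (m(s) = (2*s)² = 4*s²)
U = 212 (U = -564 + 776 = 212)
U*(m(Q(2)) + f(6)) = 212*(4*(-4)² + 6²) = 212*(4*16 + 36) = 212*(64 + 36) = 212*100 = 21200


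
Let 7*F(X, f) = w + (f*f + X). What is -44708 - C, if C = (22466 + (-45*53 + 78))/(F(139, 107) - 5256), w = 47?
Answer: -1124578043/25157 ≈ -44702.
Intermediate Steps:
F(X, f) = 47/7 + X/7 + f²/7 (F(X, f) = (47 + (f*f + X))/7 = (47 + (f² + X))/7 = (47 + (X + f²))/7 = (47 + X + f²)/7 = 47/7 + X/7 + f²/7)
C = -141113/25157 (C = (22466 + (-45*53 + 78))/((47/7 + (⅐)*139 + (⅐)*107²) - 5256) = (22466 + (-2385 + 78))/((47/7 + 139/7 + (⅐)*11449) - 5256) = (22466 - 2307)/((47/7 + 139/7 + 11449/7) - 5256) = 20159/(11635/7 - 5256) = 20159/(-25157/7) = 20159*(-7/25157) = -141113/25157 ≈ -5.6093)
-44708 - C = -44708 - 1*(-141113/25157) = -44708 + 141113/25157 = -1124578043/25157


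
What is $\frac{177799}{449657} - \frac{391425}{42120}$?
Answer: $- \frac{66476567}{7471224} \approx -8.8977$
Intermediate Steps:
$\frac{177799}{449657} - \frac{391425}{42120} = 177799 \cdot \frac{1}{449657} - \frac{26095}{2808} = \frac{177799}{449657} - \frac{26095}{2808} = - \frac{66476567}{7471224}$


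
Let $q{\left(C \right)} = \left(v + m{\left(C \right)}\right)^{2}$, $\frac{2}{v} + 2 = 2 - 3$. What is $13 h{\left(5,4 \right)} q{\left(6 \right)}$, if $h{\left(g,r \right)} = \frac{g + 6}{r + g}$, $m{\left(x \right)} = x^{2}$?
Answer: $\frac{1606748}{81} \approx 19836.0$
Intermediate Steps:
$h{\left(g,r \right)} = \frac{6 + g}{g + r}$
$v = - \frac{2}{3}$ ($v = \frac{2}{-2 + \left(2 - 3\right)} = \frac{2}{-2 - 1} = \frac{2}{-3} = 2 \left(- \frac{1}{3}\right) = - \frac{2}{3} \approx -0.66667$)
$q{\left(C \right)} = \left(- \frac{2}{3} + C^{2}\right)^{2}$
$13 h{\left(5,4 \right)} q{\left(6 \right)} = 13 \frac{6 + 5}{5 + 4} \frac{\left(-2 + 3 \cdot 6^{2}\right)^{2}}{9} = 13 \cdot \frac{1}{9} \cdot 11 \frac{\left(-2 + 3 \cdot 36\right)^{2}}{9} = 13 \cdot \frac{1}{9} \cdot 11 \frac{\left(-2 + 108\right)^{2}}{9} = 13 \cdot \frac{11}{9} \frac{106^{2}}{9} = \frac{143 \cdot \frac{1}{9} \cdot 11236}{9} = \frac{143}{9} \cdot \frac{11236}{9} = \frac{1606748}{81}$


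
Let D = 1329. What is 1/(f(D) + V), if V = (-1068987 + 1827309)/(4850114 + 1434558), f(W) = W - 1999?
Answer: -3142336/2104985959 ≈ -0.0014928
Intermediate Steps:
f(W) = -1999 + W
V = 379161/3142336 (V = 758322/6284672 = 758322*(1/6284672) = 379161/3142336 ≈ 0.12066)
1/(f(D) + V) = 1/((-1999 + 1329) + 379161/3142336) = 1/(-670 + 379161/3142336) = 1/(-2104985959/3142336) = -3142336/2104985959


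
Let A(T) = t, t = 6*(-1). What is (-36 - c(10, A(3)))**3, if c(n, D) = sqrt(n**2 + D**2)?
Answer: -61344 - 8048*sqrt(34) ≈ -1.0827e+5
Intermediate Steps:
t = -6
A(T) = -6
c(n, D) = sqrt(D**2 + n**2)
(-36 - c(10, A(3)))**3 = (-36 - sqrt((-6)**2 + 10**2))**3 = (-36 - sqrt(36 + 100))**3 = (-36 - sqrt(136))**3 = (-36 - 2*sqrt(34))**3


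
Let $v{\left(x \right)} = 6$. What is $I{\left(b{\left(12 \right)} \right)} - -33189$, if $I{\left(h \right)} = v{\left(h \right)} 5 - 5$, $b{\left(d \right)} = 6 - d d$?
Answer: $33214$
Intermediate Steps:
$b{\left(d \right)} = 6 - d^{2}$
$I{\left(h \right)} = 25$ ($I{\left(h \right)} = 6 \cdot 5 - 5 = 30 - 5 = 25$)
$I{\left(b{\left(12 \right)} \right)} - -33189 = 25 - -33189 = 25 + 33189 = 33214$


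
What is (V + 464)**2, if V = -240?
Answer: 50176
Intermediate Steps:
(V + 464)**2 = (-240 + 464)**2 = 224**2 = 50176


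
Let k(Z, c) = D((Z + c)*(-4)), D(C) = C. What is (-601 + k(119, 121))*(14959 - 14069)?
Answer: -1389290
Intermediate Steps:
k(Z, c) = -4*Z - 4*c (k(Z, c) = (Z + c)*(-4) = -4*Z - 4*c)
(-601 + k(119, 121))*(14959 - 14069) = (-601 + (-4*119 - 4*121))*(14959 - 14069) = (-601 + (-476 - 484))*890 = (-601 - 960)*890 = -1561*890 = -1389290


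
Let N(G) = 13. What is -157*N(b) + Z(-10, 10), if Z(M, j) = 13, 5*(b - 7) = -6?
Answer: -2028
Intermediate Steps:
b = 29/5 (b = 7 + (1/5)*(-6) = 7 - 6/5 = 29/5 ≈ 5.8000)
-157*N(b) + Z(-10, 10) = -157*13 + 13 = -2041 + 13 = -2028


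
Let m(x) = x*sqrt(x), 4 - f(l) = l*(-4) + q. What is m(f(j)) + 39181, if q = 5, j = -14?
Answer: 39181 - 57*I*sqrt(57) ≈ 39181.0 - 430.34*I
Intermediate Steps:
f(l) = -1 + 4*l (f(l) = 4 - (l*(-4) + 5) = 4 - (-4*l + 5) = 4 - (5 - 4*l) = 4 + (-5 + 4*l) = -1 + 4*l)
m(x) = x**(3/2)
m(f(j)) + 39181 = (-1 + 4*(-14))**(3/2) + 39181 = (-1 - 56)**(3/2) + 39181 = (-57)**(3/2) + 39181 = -57*I*sqrt(57) + 39181 = 39181 - 57*I*sqrt(57)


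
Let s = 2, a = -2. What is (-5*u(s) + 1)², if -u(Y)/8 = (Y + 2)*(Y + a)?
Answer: 1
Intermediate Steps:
u(Y) = -8*(-2 + Y)*(2 + Y) (u(Y) = -8*(Y + 2)*(Y - 2) = -8*(2 + Y)*(-2 + Y) = -8*(-2 + Y)*(2 + Y))
(-5*u(s) + 1)² = (-5*(32 - 8*2²) + 1)² = (-5*(32 - 8*4) + 1)² = (-5*(32 - 32) + 1)² = (-5*0 + 1)² = (0 + 1)² = 1² = 1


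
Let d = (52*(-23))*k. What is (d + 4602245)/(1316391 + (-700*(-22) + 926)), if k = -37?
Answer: 4646497/1332717 ≈ 3.4865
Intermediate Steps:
d = 44252 (d = (52*(-23))*(-37) = -1196*(-37) = 44252)
(d + 4602245)/(1316391 + (-700*(-22) + 926)) = (44252 + 4602245)/(1316391 + (-700*(-22) + 926)) = 4646497/(1316391 + (15400 + 926)) = 4646497/(1316391 + 16326) = 4646497/1332717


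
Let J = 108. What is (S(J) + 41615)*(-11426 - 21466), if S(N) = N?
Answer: -1372352916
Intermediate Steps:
(S(J) + 41615)*(-11426 - 21466) = (108 + 41615)*(-11426 - 21466) = 41723*(-32892) = -1372352916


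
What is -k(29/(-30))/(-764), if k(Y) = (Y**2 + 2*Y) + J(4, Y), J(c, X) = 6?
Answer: 4501/687600 ≈ 0.0065460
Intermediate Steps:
k(Y) = 6 + Y**2 + 2*Y (k(Y) = (Y**2 + 2*Y) + 6 = 6 + Y**2 + 2*Y)
-k(29/(-30))/(-764) = -(6 + (29/(-30))**2 + 2*(29/(-30)))/(-764) = -(6 + (29*(-1/30))**2 + 2*(29*(-1/30)))*(-1)/764 = -(6 + (-29/30)**2 + 2*(-29/30))*(-1)/764 = -(6 + 841/900 - 29/15)*(-1)/764 = -4501*(-1)/(900*764) = -1*(-4501/687600) = 4501/687600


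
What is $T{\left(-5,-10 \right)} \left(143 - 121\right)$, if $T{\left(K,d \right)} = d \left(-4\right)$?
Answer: $880$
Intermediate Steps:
$T{\left(K,d \right)} = - 4 d$
$T{\left(-5,-10 \right)} \left(143 - 121\right) = \left(-4\right) \left(-10\right) \left(143 - 121\right) = 40 \cdot 22 = 880$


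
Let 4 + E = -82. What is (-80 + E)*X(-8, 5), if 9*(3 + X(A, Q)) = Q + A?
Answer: 1660/3 ≈ 553.33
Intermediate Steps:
X(A, Q) = -3 + A/9 + Q/9 (X(A, Q) = -3 + (Q + A)/9 = -3 + (A + Q)/9 = -3 + (A/9 + Q/9) = -3 + A/9 + Q/9)
E = -86 (E = -4 - 82 = -86)
(-80 + E)*X(-8, 5) = (-80 - 86)*(-3 + (1/9)*(-8) + (1/9)*5) = -166*(-3 - 8/9 + 5/9) = -166*(-10/3) = 1660/3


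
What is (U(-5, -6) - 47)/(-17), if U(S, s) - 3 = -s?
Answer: 38/17 ≈ 2.2353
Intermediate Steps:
U(S, s) = 3 - s
(U(-5, -6) - 47)/(-17) = ((3 - 1*(-6)) - 47)/(-17) = -((3 + 6) - 47)/17 = -(9 - 47)/17 = -1/17*(-38) = 38/17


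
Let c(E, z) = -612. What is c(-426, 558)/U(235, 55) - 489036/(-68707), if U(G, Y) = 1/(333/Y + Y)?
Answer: -141172583892/3778885 ≈ -37358.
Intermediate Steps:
U(G, Y) = 1/(Y + 333/Y)
c(-426, 558)/U(235, 55) - 489036/(-68707) = -612/(55/(333 + 55**2)) - 489036/(-68707) = -612/(55/(333 + 3025)) - 489036*(-1/68707) = -612/(55/3358) + 489036/68707 = -612/(55*(1/3358)) + 489036/68707 = -612/55/3358 + 489036/68707 = -612*3358/55 + 489036/68707 = -2055096/55 + 489036/68707 = -141172583892/3778885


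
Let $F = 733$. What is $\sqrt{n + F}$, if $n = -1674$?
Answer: $i \sqrt{941} \approx 30.676 i$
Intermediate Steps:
$\sqrt{n + F} = \sqrt{-1674 + 733} = \sqrt{-941} = i \sqrt{941}$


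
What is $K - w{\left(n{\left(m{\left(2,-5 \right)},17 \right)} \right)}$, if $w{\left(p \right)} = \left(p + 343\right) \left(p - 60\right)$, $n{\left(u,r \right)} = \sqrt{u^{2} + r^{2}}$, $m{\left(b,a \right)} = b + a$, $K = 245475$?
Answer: $265757 - 283 \sqrt{298} \approx 2.6087 \cdot 10^{5}$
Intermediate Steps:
$m{\left(b,a \right)} = a + b$
$n{\left(u,r \right)} = \sqrt{r^{2} + u^{2}}$
$w{\left(p \right)} = \left(-60 + p\right) \left(343 + p\right)$ ($w{\left(p \right)} = \left(343 + p\right) \left(-60 + p\right) = \left(-60 + p\right) \left(343 + p\right)$)
$K - w{\left(n{\left(m{\left(2,-5 \right)},17 \right)} \right)} = 245475 - \left(-20580 + \left(\sqrt{17^{2} + \left(-5 + 2\right)^{2}}\right)^{2} + 283 \sqrt{17^{2} + \left(-5 + 2\right)^{2}}\right) = 245475 - \left(-20580 + \left(\sqrt{289 + \left(-3\right)^{2}}\right)^{2} + 283 \sqrt{289 + \left(-3\right)^{2}}\right) = 245475 - \left(-20580 + \left(\sqrt{289 + 9}\right)^{2} + 283 \sqrt{289 + 9}\right) = 245475 - \left(-20580 + \left(\sqrt{298}\right)^{2} + 283 \sqrt{298}\right) = 245475 - \left(-20580 + 298 + 283 \sqrt{298}\right) = 245475 - \left(-20282 + 283 \sqrt{298}\right) = 245475 + \left(20282 - 283 \sqrt{298}\right) = 265757 - 283 \sqrt{298}$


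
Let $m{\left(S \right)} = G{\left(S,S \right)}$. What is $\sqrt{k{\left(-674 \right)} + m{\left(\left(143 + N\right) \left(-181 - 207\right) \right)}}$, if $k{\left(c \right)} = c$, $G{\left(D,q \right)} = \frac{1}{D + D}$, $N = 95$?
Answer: $\frac{i \sqrt{1436869327159}}{46172} \approx 25.962 i$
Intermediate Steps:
$G{\left(D,q \right)} = \frac{1}{2 D}$
$m{\left(S \right)} = \frac{1}{2 S}$
$\sqrt{k{\left(-674 \right)} + m{\left(\left(143 + N\right) \left(-181 - 207\right) \right)}} = \sqrt{-674 + \frac{1}{2 \left(143 + 95\right) \left(-181 - 207\right)}} = \sqrt{-674 + \frac{1}{2 \cdot 238 \left(-388\right)}} = \sqrt{-674 + \frac{1}{2 \left(-92344\right)}} = \sqrt{-674 + \frac{1}{2} \left(- \frac{1}{92344}\right)} = \sqrt{-674 - \frac{1}{184688}} = \sqrt{- \frac{124479713}{184688}} = \frac{i \sqrt{1436869327159}}{46172}$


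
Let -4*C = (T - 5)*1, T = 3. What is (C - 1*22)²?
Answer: 1849/4 ≈ 462.25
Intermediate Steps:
C = ½ (C = -(3 - 5)/4 = -(-1)/2 = -¼*(-2) = ½ ≈ 0.50000)
(C - 1*22)² = (½ - 1*22)² = (½ - 22)² = (-43/2)² = 1849/4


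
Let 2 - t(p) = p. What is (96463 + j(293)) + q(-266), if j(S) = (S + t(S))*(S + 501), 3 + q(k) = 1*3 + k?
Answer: 97785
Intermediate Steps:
t(p) = 2 - p
q(k) = k (q(k) = -3 + (1*3 + k) = -3 + (3 + k) = k)
j(S) = 1002 + 2*S (j(S) = (S + (2 - S))*(S + 501) = 2*(501 + S) = 1002 + 2*S)
(96463 + j(293)) + q(-266) = (96463 + (1002 + 2*293)) - 266 = (96463 + (1002 + 586)) - 266 = (96463 + 1588) - 266 = 98051 - 266 = 97785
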